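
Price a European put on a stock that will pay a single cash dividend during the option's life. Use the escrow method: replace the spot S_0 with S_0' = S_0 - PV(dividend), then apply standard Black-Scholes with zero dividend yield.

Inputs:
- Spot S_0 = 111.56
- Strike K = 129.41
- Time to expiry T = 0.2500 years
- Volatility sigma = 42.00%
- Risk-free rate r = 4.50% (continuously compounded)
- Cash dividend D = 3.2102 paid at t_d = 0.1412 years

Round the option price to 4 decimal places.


PV(D) = D * exp(-r * t_d) = 3.2102 * 0.99366614 = 3.18986706
S_0' = S_0 - PV(D) = 111.5600 - 3.18986706 = 108.37013294
d1 = (ln(S_0'/K) + (r + sigma^2/2)*T) / (sigma*sqrt(T)) = -0.68634826
d2 = d1 - sigma*sqrt(T) = -0.89634826
exp(-rT) = 0.98881304
N(-d1) = 0.75375324; N(-d2) = 0.81496660
P = K * exp(-rT) * N(-d2) - S_0' * N(-d1) = 129.4100 * 0.98881304 * 0.81496660 - 108.37013294 * 0.75375324 = 22.6007

Answer: Price = 22.6007


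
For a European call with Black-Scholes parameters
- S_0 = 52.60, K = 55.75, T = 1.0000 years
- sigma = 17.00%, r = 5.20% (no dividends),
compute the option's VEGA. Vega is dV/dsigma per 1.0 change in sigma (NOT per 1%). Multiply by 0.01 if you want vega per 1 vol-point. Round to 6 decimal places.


Answer: Vega = 20.959436

Derivation:
d1 = 0.0487571141; d2 = -0.1212428859
phi(d1) = 0.3984683681; exp(-qT) = 1.0000000000; exp(-rT) = 0.9493288668
Vega = S * exp(-qT) * phi(d1) * sqrt(T) = 52.6000 * 1.0000000000 * 0.3984683681 * 1.0000000000 = 20.959436


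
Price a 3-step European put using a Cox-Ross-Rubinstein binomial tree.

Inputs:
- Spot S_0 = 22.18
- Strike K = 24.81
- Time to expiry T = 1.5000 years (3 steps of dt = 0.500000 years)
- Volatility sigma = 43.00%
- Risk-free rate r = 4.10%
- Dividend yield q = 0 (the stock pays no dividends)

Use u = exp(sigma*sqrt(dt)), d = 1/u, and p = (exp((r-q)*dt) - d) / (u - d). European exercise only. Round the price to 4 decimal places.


dt = T/N = 0.500000
u = exp(sigma*sqrt(dt)) = 1.355345; d = 1/u = 0.737820
p = (exp((r-q)*dt) - d) / (u - d) = 0.458106
Discount per step: exp(-r*dt) = 0.979709
Stock lattice S(k, i) with i counting down-moves:
  k=0: S(0,0) = 22.1800
  k=1: S(1,0) = 30.0615; S(1,1) = 16.3648
  k=2: S(2,0) = 40.7438; S(2,1) = 22.1800; S(2,2) = 12.0743
  k=3: S(3,0) = 55.2219; S(3,1) = 30.0615; S(3,2) = 16.3648; S(3,3) = 8.9087
Terminal payoffs V(N, i) = max(K - S_T, 0):
  V(3,0) = 0.000000; V(3,1) = 0.000000; V(3,2) = 8.445161; V(3,3) = 15.901345
Backward induction: V(k, i) = exp(-r*dt) * [p * V(k+1, i) + (1-p) * V(k+1, i+1)].
  V(2,0) = exp(-r*dt) * [p*0.000000 + (1-p)*0.000000] = 0.000000
  V(2,1) = exp(-r*dt) * [p*0.000000 + (1-p)*8.445161] = 4.483522
  V(2,2) = exp(-r*dt) * [p*8.445161 + (1-p)*15.901345] = 12.232274
  V(1,0) = exp(-r*dt) * [p*0.000000 + (1-p)*4.483522] = 2.380294
  V(1,1) = exp(-r*dt) * [p*4.483522 + (1-p)*12.232274] = 8.506345
  V(0,0) = exp(-r*dt) * [p*2.380294 + (1-p)*8.506345] = 5.584305

Answer: Price = V(0,0) = 5.5843


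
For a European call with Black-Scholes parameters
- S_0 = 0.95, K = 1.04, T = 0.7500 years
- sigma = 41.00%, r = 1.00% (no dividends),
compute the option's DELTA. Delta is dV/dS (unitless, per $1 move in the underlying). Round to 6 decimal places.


d1 = -0.0562606927; d2 = -0.4113311083
phi(d1) = 0.3983114006; exp(-qT) = 1.0000000000; exp(-rT) = 0.9925280548
N(d1) = 0.4775670659
Delta = exp(-qT) * N(d1) = 1.0000000000 * 0.4775670659 = 0.477567

Answer: Delta = 0.477567


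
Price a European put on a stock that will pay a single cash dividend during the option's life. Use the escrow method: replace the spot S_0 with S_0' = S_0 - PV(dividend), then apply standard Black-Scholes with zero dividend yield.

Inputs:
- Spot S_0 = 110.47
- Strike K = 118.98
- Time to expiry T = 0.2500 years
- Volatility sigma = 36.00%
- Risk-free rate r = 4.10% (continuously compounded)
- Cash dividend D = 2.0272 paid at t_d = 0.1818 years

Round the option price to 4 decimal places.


PV(D) = D * exp(-r * t_d) = 2.0272 * 0.99257391 = 2.01214583
S_0' = S_0 - PV(D) = 110.4700 - 2.01214583 = 108.45785417
d1 = (ln(S_0'/K) + (r + sigma^2/2)*T) / (sigma*sqrt(T)) = -0.36746531
d2 = d1 - sigma*sqrt(T) = -0.54746531
exp(-rT) = 0.98980235
N(-d1) = 0.64336402; N(-d2) = 0.70797045
P = K * exp(-rT) * N(-d2) - S_0' * N(-d1) = 118.9800 * 0.98980235 * 0.70797045 - 108.45785417 * 0.64336402 = 13.5975

Answer: Price = 13.5975


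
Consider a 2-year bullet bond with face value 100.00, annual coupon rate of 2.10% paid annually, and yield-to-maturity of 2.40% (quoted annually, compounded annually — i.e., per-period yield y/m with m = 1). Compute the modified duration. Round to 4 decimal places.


Coupon per period c = face * coupon_rate / m = 2.100000
Periods per year m = 1; per-period yield y/m = 0.024000
Number of cashflows N = 2
Cashflows (t years, CF_t, discount factor 1/(1+y/m)^(m*t), PV):
  t = 1.0000: CF_t = 2.100000, DF = 0.976562, PV = 2.050781
  t = 2.0000: CF_t = 102.100000, DF = 0.953674, PV = 97.370148
Price P = sum_t PV_t = 99.420929
First compute Macaulay numerator sum_t t * PV_t:
  t * PV_t at t = 1.0000: 2.050781
  t * PV_t at t = 2.0000: 194.740295
Macaulay duration D = 196.791077 / 99.420929 = 1.979373
Modified duration = D / (1 + y/m) = 1.979373 / (1 + 0.024000) = 1.932981

Answer: Modified duration = 1.9330


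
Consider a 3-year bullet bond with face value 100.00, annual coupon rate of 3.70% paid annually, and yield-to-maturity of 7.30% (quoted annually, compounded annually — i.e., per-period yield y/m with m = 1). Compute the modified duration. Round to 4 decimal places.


Coupon per period c = face * coupon_rate / m = 3.700000
Periods per year m = 1; per-period yield y/m = 0.073000
Number of cashflows N = 3
Cashflows (t years, CF_t, discount factor 1/(1+y/m)^(m*t), PV):
  t = 1.0000: CF_t = 3.700000, DF = 0.931966, PV = 3.448276
  t = 2.0000: CF_t = 3.700000, DF = 0.868561, PV = 3.213677
  t = 3.0000: CF_t = 103.700000, DF = 0.809470, PV = 83.942054
Price P = sum_t PV_t = 90.604007
First compute Macaulay numerator sum_t t * PV_t:
  t * PV_t at t = 1.0000: 3.448276
  t * PV_t at t = 2.0000: 6.427355
  t * PV_t at t = 3.0000: 251.826161
Macaulay duration D = 261.701792 / 90.604007 = 2.888413
Modified duration = D / (1 + y/m) = 2.888413 / (1 + 0.073000) = 2.691904

Answer: Modified duration = 2.6919


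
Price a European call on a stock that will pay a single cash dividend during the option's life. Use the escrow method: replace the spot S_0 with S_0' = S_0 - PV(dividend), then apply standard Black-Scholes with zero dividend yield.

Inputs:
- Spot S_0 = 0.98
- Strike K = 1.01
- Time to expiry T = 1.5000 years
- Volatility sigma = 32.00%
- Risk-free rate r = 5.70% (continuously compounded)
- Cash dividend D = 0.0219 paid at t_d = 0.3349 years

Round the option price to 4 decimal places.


PV(D) = D * exp(-r * t_d) = 0.0219 * 0.98109175 = 0.02148591
S_0' = S_0 - PV(D) = 0.9800 - 0.02148591 = 0.95851409
d1 = (ln(S_0'/K) + (r + sigma^2/2)*T) / (sigma*sqrt(T)) = 0.28061623
d2 = d1 - sigma*sqrt(T) = -0.11130213
exp(-rT) = 0.91805314
N(d1) = 0.61049762; N(d2) = 0.45568838
C = S_0' * N(d1) - K * exp(-rT) * N(d2) = 0.95851409 * 0.61049762 - 1.0100 * 0.91805314 * 0.45568838 = 0.1626

Answer: Price = 0.1626


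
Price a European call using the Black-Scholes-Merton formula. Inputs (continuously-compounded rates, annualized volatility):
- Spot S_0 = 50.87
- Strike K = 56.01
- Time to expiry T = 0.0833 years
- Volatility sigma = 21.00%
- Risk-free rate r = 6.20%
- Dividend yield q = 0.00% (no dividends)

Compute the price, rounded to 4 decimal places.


Answer: Price = 0.0939

Derivation:
d1 = (ln(S/K) + (r - q + 0.5*sigma^2) * T) / (sigma * sqrt(T)) = -1.47262884
d2 = d1 - sigma * sqrt(T) = -1.53323849
exp(-rT) = 0.99484871; exp(-qT) = 1.00000000
C = S_0 * exp(-qT) * N(d1) - K * exp(-rT) * N(d2)
N(d1) = 0.07042557; N(d2) = 0.06260855
C = 50.8700 * 1.00000000 * 0.07042557 - 56.0100 * 0.99484871 * 0.06260855 = 0.0939


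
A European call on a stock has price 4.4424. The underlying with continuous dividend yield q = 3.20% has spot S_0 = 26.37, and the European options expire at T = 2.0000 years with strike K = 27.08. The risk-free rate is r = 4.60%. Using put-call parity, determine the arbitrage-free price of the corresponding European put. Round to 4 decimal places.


Answer: Put price = 4.4070

Derivation:
Put-call parity: C - P = S_0 * exp(-qT) - K * exp(-rT).
S_0 * exp(-qT) = 26.3700 * 0.93800500 = 24.73519184
K * exp(-rT) = 27.0800 * 0.91210515 = 24.69980745
P = C - S*exp(-qT) + K*exp(-rT)
P = 4.4424 - 24.73519184 + 24.69980745 = 4.4070


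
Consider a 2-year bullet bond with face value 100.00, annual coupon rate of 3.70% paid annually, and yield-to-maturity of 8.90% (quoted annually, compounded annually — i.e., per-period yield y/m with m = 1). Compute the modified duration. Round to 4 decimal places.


Answer: Modified duration = 1.8022

Derivation:
Coupon per period c = face * coupon_rate / m = 3.700000
Periods per year m = 1; per-period yield y/m = 0.089000
Number of cashflows N = 2
Cashflows (t years, CF_t, discount factor 1/(1+y/m)^(m*t), PV):
  t = 1.0000: CF_t = 3.700000, DF = 0.918274, PV = 3.397612
  t = 2.0000: CF_t = 103.700000, DF = 0.843226, PV = 87.442587
Price P = sum_t PV_t = 90.840199
First compute Macaulay numerator sum_t t * PV_t:
  t * PV_t at t = 1.0000: 3.397612
  t * PV_t at t = 2.0000: 174.885174
Macaulay duration D = 178.282786 / 90.840199 = 1.962598
Modified duration = D / (1 + y/m) = 1.962598 / (1 + 0.089000) = 1.802202


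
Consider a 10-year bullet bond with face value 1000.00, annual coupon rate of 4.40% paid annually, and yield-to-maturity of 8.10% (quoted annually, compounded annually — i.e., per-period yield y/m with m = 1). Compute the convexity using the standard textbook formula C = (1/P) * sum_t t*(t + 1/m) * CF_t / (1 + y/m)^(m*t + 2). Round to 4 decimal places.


Coupon per period c = face * coupon_rate / m = 44.000000
Periods per year m = 1; per-period yield y/m = 0.081000
Number of cashflows N = 10
Cashflows (t years, CF_t, discount factor 1/(1+y/m)^(m*t), PV):
  t = 1.0000: CF_t = 44.000000, DF = 0.925069, PV = 40.703053
  t = 2.0000: CF_t = 44.000000, DF = 0.855753, PV = 37.653148
  t = 3.0000: CF_t = 44.000000, DF = 0.791631, PV = 34.831774
  t = 4.0000: CF_t = 44.000000, DF = 0.732314, PV = 32.221808
  t = 5.0000: CF_t = 44.000000, DF = 0.677441, PV = 29.807408
  t = 6.0000: CF_t = 44.000000, DF = 0.626680, PV = 27.573920
  t = 7.0000: CF_t = 44.000000, DF = 0.579722, PV = 25.507789
  t = 8.0000: CF_t = 44.000000, DF = 0.536284, PV = 23.596475
  t = 9.0000: CF_t = 44.000000, DF = 0.496099, PV = 21.828376
  t = 10.0000: CF_t = 1044.000000, DF = 0.458926, PV = 479.119183
Price P = sum_t PV_t = 752.842933
Convexity numerator sum_t t*(t + 1/m) * CF_t / (1+y/m)^(m*t + 2):
  t = 1.0000: term = 69.663548
  t = 2.0000: term = 193.330846
  t = 3.0000: term = 357.688891
  t = 4.0000: term = 551.478402
  t = 5.0000: term = 765.233675
  t = 6.0000: term = 991.051938
  t = 7.0000: term = 1222.389070
  t = 8.0000: term = 1453.878899
  t = 9.0000: term = 1681.173565
  t = 10.0000: term = 45100.863441
Convexity = (1/P) * sum = 52386.752276 / 752.842933 = 69.585235

Answer: Convexity = 69.5852


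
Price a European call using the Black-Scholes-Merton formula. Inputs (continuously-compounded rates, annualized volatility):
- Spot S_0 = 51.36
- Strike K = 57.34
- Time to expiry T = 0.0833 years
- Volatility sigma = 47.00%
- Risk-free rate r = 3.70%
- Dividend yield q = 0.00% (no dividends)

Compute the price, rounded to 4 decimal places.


d1 = (ln(S/K) + (r - q + 0.5*sigma^2) * T) / (sigma * sqrt(T)) = -0.72138658
d2 = d1 - sigma * sqrt(T) = -0.85703676
exp(-rT) = 0.99692264; exp(-qT) = 1.00000000
C = S_0 * exp(-qT) * N(d1) - K * exp(-rT) * N(d2)
N(d1) = 0.23533585; N(d2) = 0.19571229
C = 51.3600 * 1.00000000 * 0.23533585 - 57.3400 * 0.99692264 * 0.19571229 = 0.8992

Answer: Price = 0.8992


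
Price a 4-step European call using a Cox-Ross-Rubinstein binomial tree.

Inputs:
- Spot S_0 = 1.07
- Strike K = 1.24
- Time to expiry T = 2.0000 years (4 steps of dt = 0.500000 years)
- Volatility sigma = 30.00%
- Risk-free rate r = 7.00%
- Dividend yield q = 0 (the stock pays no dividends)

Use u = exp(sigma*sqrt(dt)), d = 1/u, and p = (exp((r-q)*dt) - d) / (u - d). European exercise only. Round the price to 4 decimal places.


Answer: Price = V(0,0) = 0.1831

Derivation:
dt = T/N = 0.500000
u = exp(sigma*sqrt(dt)) = 1.236311; d = 1/u = 0.808858
p = (exp((r-q)*dt) - d) / (u - d) = 0.530495
Discount per step: exp(-r*dt) = 0.965605
Stock lattice S(k, i) with i counting down-moves:
  k=0: S(0,0) = 1.0700
  k=1: S(1,0) = 1.3229; S(1,1) = 0.8655
  k=2: S(2,0) = 1.6355; S(2,1) = 1.0700; S(2,2) = 0.7000
  k=3: S(3,0) = 2.0219; S(3,1) = 1.3229; S(3,2) = 0.8655; S(3,3) = 0.5662
  k=4: S(4,0) = 2.4997; S(4,1) = 1.6355; S(4,2) = 1.0700; S(4,3) = 0.7000; S(4,4) = 0.4580
Terminal payoffs V(N, i) = max(S_T - K, 0):
  V(4,0) = 1.259740; V(4,1) = 0.395458; V(4,2) = 0.000000; V(4,3) = 0.000000; V(4,4) = 0.000000
Backward induction: V(k, i) = exp(-r*dt) * [p * V(k+1, i) + (1-p) * V(k+1, i+1)].
  V(3,0) = exp(-r*dt) * [p*1.259740 + (1-p)*0.395458] = 0.824584
  V(3,1) = exp(-r*dt) * [p*0.395458 + (1-p)*0.000000] = 0.202573
  V(3,2) = exp(-r*dt) * [p*0.000000 + (1-p)*0.000000] = 0.000000
  V(3,3) = exp(-r*dt) * [p*0.000000 + (1-p)*0.000000] = 0.000000
  V(2,0) = exp(-r*dt) * [p*0.824584 + (1-p)*0.202573] = 0.514230
  V(2,1) = exp(-r*dt) * [p*0.202573 + (1-p)*0.000000] = 0.103768
  V(2,2) = exp(-r*dt) * [p*0.000000 + (1-p)*0.000000] = 0.000000
  V(1,0) = exp(-r*dt) * [p*0.514230 + (1-p)*0.103768] = 0.310457
  V(1,1) = exp(-r*dt) * [p*0.103768 + (1-p)*0.000000] = 0.053155
  V(0,0) = exp(-r*dt) * [p*0.310457 + (1-p)*0.053155] = 0.183130


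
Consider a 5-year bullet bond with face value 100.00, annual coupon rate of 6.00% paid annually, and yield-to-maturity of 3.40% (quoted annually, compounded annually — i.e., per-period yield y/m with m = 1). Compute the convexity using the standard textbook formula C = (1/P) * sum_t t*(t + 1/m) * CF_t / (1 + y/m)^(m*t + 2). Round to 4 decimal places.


Coupon per period c = face * coupon_rate / m = 6.000000
Periods per year m = 1; per-period yield y/m = 0.034000
Number of cashflows N = 5
Cashflows (t years, CF_t, discount factor 1/(1+y/m)^(m*t), PV):
  t = 1.0000: CF_t = 6.000000, DF = 0.967118, PV = 5.802708
  t = 2.0000: CF_t = 6.000000, DF = 0.935317, PV = 5.611903
  t = 3.0000: CF_t = 6.000000, DF = 0.904562, PV = 5.427373
  t = 4.0000: CF_t = 6.000000, DF = 0.874818, PV = 5.248910
  t = 5.0000: CF_t = 106.000000, DF = 0.846052, PV = 89.681564
Price P = sum_t PV_t = 111.772457
Convexity numerator sum_t t*(t + 1/m) * CF_t / (1+y/m)^(m*t + 2):
  t = 1.0000: term = 10.854745
  t = 2.0000: term = 31.493458
  t = 3.0000: term = 60.915779
  t = 4.0000: term = 98.187909
  t = 5.0000: term = 2516.421277
Convexity = (1/P) * sum = 2717.873169 / 111.772457 = 24.316126

Answer: Convexity = 24.3161


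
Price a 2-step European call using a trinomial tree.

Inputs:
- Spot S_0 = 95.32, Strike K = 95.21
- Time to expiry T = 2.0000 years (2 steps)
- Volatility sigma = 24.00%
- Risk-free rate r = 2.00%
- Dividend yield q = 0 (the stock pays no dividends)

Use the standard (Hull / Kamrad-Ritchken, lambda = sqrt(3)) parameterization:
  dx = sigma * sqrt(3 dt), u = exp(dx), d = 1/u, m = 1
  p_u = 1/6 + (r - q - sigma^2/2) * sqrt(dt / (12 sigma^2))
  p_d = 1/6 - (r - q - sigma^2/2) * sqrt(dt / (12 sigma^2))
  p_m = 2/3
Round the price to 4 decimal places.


Answer: Price = V(0,0) = 12.7934

Derivation:
dt = T/N = 1.000000; dx = sigma*sqrt(3*dt) = 0.415692
u = exp(dx) = 1.515419; d = 1/u = 0.659883
p_u = 0.156082, p_m = 0.666667, p_d = 0.177251
Discount per step: exp(-r*dt) = 0.980199
Stock lattice S(k, j) with j the centered position index:
  k=0: S(0,+0) = 95.3200
  k=1: S(1,-1) = 62.9001; S(1,+0) = 95.3200; S(1,+1) = 144.4498
  k=2: S(2,-2) = 41.5067; S(2,-1) = 62.9001; S(2,+0) = 95.3200; S(2,+1) = 144.4498; S(2,+2) = 218.9020
Terminal payoffs V(N, j) = max(S_T - K, 0):
  V(2,-2) = 0.000000; V(2,-1) = 0.000000; V(2,+0) = 0.110000; V(2,+1) = 49.239772; V(2,+2) = 123.691978
Backward induction: V(k, j) = exp(-r*dt) * [p_u * V(k+1, j+1) + p_m * V(k+1, j) + p_d * V(k+1, j-1)]
  V(1,-1) = exp(-r*dt) * [p_u*0.110000 + p_m*0.000000 + p_d*0.000000] = 0.016829
  V(1,+0) = exp(-r*dt) * [p_u*49.239772 + p_m*0.110000 + p_d*0.000000] = 7.605137
  V(1,+1) = exp(-r*dt) * [p_u*123.691978 + p_m*49.239772 + p_d*0.110000] = 51.119412
  V(0,+0) = exp(-r*dt) * [p_u*51.119412 + p_m*7.605137 + p_d*0.016829] = 12.793445


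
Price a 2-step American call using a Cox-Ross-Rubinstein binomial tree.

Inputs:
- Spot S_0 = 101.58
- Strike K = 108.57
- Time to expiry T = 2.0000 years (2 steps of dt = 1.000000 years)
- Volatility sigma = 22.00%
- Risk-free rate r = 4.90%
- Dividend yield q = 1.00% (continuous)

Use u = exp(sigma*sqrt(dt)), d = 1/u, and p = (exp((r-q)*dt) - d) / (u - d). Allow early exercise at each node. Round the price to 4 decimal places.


Answer: Price = V(0,0) = 12.7502

Derivation:
dt = T/N = 1.000000
u = exp(sigma*sqrt(dt)) = 1.246077; d = 1/u = 0.802519
p = (exp((r-q)*dt) - d) / (u - d) = 0.534883
Discount per step: exp(-r*dt) = 0.952181
Stock lattice S(k, i) with i counting down-moves:
  k=0: S(0,0) = 101.5800
  k=1: S(1,0) = 126.5765; S(1,1) = 81.5199
  k=2: S(2,0) = 157.7240; S(2,1) = 101.5800; S(2,2) = 65.4212
Terminal payoffs V(N, i) = max(S_T - K, 0):
  V(2,0) = 49.153999; V(2,1) = 0.000000; V(2,2) = 0.000000
Backward induction: V(k, i) = exp(-r*dt) * [p * V(k+1, i) + (1-p) * V(k+1, i+1)]; then take max(V_cont, immediate exercise) for American.
  V(1,0) = exp(-r*dt) * [p*49.153999 + (1-p)*0.000000] = 25.034411; exercise = 18.006474; V(1,0) = max -> 25.034411
  V(1,1) = exp(-r*dt) * [p*0.000000 + (1-p)*0.000000] = 0.000000; exercise = 0.000000; V(1,1) = max -> 0.000000
  V(0,0) = exp(-r*dt) * [p*25.034411 + (1-p)*0.000000] = 12.750168; exercise = 0.000000; V(0,0) = max -> 12.750168


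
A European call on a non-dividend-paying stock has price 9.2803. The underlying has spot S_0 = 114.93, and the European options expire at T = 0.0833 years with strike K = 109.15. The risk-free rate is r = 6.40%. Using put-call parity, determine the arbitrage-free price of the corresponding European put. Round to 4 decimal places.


Put-call parity: C - P = S_0 * exp(-qT) - K * exp(-rT).
S_0 * exp(-qT) = 114.9300 * 1.00000000 = 114.93000000
K * exp(-rT) = 109.1500 * 0.99468299 = 108.56964788
P = C - S*exp(-qT) + K*exp(-rT)
P = 9.2803 - 114.93000000 + 108.56964788 = 2.9199

Answer: Put price = 2.9199


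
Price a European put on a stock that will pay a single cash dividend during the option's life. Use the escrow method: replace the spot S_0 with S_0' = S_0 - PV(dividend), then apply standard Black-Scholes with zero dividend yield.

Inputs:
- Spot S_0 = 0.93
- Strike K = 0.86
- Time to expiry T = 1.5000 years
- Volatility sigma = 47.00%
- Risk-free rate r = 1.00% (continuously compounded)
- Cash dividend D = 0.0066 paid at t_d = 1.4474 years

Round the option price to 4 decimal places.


PV(D) = D * exp(-r * t_d) = 0.0066 * 0.98563024 = 0.00650516
S_0' = S_0 - PV(D) = 0.9300 - 0.00650516 = 0.92349484
d1 = (ln(S_0'/K) + (r + sigma^2/2)*T) / (sigma*sqrt(T)) = 0.43762101
d2 = d1 - sigma*sqrt(T) = -0.13800908
exp(-rT) = 0.98511194
N(-d1) = 0.33083052; N(-d2) = 0.55488338
P = K * exp(-rT) * N(-d2) - S_0' * N(-d1) = 0.8600 * 0.98511194 * 0.55488338 - 0.92349484 * 0.33083052 = 0.1646

Answer: Price = 0.1646


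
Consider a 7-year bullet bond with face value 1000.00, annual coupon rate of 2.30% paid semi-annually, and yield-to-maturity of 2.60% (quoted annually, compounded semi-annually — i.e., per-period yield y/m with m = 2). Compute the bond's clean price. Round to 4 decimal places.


Answer: Price = 980.9130

Derivation:
Coupon per period c = face * coupon_rate / m = 11.500000
Periods per year m = 2; per-period yield y/m = 0.013000
Number of cashflows N = 14
Cashflows (t years, CF_t, discount factor 1/(1+y/m)^(m*t), PV):
  t = 0.5000: CF_t = 11.500000, DF = 0.987167, PV = 11.352419
  t = 1.0000: CF_t = 11.500000, DF = 0.974498, PV = 11.206731
  t = 1.5000: CF_t = 11.500000, DF = 0.961992, PV = 11.062913
  t = 2.0000: CF_t = 11.500000, DF = 0.949647, PV = 10.920941
  t = 2.5000: CF_t = 11.500000, DF = 0.937460, PV = 10.780791
  t = 3.0000: CF_t = 11.500000, DF = 0.925429, PV = 10.642439
  t = 3.5000: CF_t = 11.500000, DF = 0.913553, PV = 10.505863
  t = 4.0000: CF_t = 11.500000, DF = 0.901829, PV = 10.371039
  t = 4.5000: CF_t = 11.500000, DF = 0.890256, PV = 10.237946
  t = 5.0000: CF_t = 11.500000, DF = 0.878831, PV = 10.106561
  t = 5.5000: CF_t = 11.500000, DF = 0.867553, PV = 9.976861
  t = 6.0000: CF_t = 11.500000, DF = 0.856420, PV = 9.848827
  t = 6.5000: CF_t = 11.500000, DF = 0.845429, PV = 9.722435
  t = 7.0000: CF_t = 1011.500000, DF = 0.834580, PV = 844.177266
Price P = sum_t PV_t = 980.913031


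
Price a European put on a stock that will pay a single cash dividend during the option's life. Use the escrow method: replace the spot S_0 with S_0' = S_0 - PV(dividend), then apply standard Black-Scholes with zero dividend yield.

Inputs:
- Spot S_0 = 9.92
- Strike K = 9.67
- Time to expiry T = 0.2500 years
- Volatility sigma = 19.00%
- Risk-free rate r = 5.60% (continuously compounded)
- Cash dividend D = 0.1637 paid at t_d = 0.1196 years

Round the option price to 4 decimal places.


PV(D) = D * exp(-r * t_d) = 0.1637 * 0.99332478 = 0.16260727
S_0' = S_0 - PV(D) = 9.9200 - 0.16260727 = 9.75739273
d1 = (ln(S_0'/K) + (r + sigma^2/2)*T) / (sigma*sqrt(T)) = 0.28957281
d2 = d1 - sigma*sqrt(T) = 0.19457281
exp(-rT) = 0.98609754
N(-d1) = 0.38607153; N(-d2) = 0.42286369
P = K * exp(-rT) * N(-d2) - S_0' * N(-d1) = 9.6700 * 0.98609754 * 0.42286369 - 9.75739273 * 0.38607153 = 0.2652

Answer: Price = 0.2652


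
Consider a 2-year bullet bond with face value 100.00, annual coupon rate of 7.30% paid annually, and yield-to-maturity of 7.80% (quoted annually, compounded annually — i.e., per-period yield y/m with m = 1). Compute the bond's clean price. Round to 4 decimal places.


Answer: Price = 99.1059

Derivation:
Coupon per period c = face * coupon_rate / m = 7.300000
Periods per year m = 1; per-period yield y/m = 0.078000
Number of cashflows N = 2
Cashflows (t years, CF_t, discount factor 1/(1+y/m)^(m*t), PV):
  t = 1.0000: CF_t = 7.300000, DF = 0.927644, PV = 6.771800
  t = 2.0000: CF_t = 107.300000, DF = 0.860523, PV = 92.334117
Price P = sum_t PV_t = 99.105917


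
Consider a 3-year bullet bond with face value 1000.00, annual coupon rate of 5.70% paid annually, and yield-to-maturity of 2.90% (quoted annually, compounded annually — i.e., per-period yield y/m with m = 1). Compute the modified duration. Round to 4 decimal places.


Answer: Modified duration = 2.7672

Derivation:
Coupon per period c = face * coupon_rate / m = 57.000000
Periods per year m = 1; per-period yield y/m = 0.029000
Number of cashflows N = 3
Cashflows (t years, CF_t, discount factor 1/(1+y/m)^(m*t), PV):
  t = 1.0000: CF_t = 57.000000, DF = 0.971817, PV = 55.393586
  t = 2.0000: CF_t = 57.000000, DF = 0.944429, PV = 53.832445
  t = 3.0000: CF_t = 1057.000000, DF = 0.917812, PV = 970.127606
Price P = sum_t PV_t = 1079.353637
First compute Macaulay numerator sum_t t * PV_t:
  t * PV_t at t = 1.0000: 55.393586
  t * PV_t at t = 2.0000: 107.664890
  t * PV_t at t = 3.0000: 2910.382818
Macaulay duration D = 3073.441294 / 1079.353637 = 2.847483
Modified duration = D / (1 + y/m) = 2.847483 / (1 + 0.029000) = 2.767233


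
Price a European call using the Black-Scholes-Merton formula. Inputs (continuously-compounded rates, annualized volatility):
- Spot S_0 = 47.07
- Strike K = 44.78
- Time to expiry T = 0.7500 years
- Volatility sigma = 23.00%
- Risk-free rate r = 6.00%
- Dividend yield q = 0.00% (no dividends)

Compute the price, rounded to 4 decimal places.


d1 = (ln(S/K) + (r - q + 0.5*sigma^2) * T) / (sigma * sqrt(T)) = 0.57590310
d2 = d1 - sigma * sqrt(T) = 0.37671726
exp(-rT) = 0.95599748; exp(-qT) = 1.00000000
C = S_0 * exp(-qT) * N(d1) - K * exp(-rT) * N(d2)
N(d1) = 0.71765966; N(d2) = 0.64680813
C = 47.0700 * 1.00000000 * 0.71765966 - 44.7800 * 0.95599748 * 0.64680813 = 6.0907

Answer: Price = 6.0907


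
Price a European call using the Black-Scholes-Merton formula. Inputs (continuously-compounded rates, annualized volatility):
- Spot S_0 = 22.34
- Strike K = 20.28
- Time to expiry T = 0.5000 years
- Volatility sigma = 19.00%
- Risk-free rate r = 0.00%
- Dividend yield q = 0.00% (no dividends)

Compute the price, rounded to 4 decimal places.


d1 = (ln(S/K) + (r - q + 0.5*sigma^2) * T) / (sigma * sqrt(T)) = 0.78726005
d2 = d1 - sigma * sqrt(T) = 0.65290976
exp(-rT) = 1.00000000; exp(-qT) = 1.00000000
C = S_0 * exp(-qT) * N(d1) - K * exp(-rT) * N(d2)
N(d1) = 0.78443517; N(d2) = 0.74309277
C = 22.3400 * 1.00000000 * 0.78443517 - 20.2800 * 1.00000000 * 0.74309277 = 2.4544

Answer: Price = 2.4544


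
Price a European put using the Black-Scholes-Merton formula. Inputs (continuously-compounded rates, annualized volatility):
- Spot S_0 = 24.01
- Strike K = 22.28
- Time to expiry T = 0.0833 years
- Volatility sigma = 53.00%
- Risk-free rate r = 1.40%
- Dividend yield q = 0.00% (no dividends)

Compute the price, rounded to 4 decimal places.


d1 = (ln(S/K) + (r - q + 0.5*sigma^2) * T) / (sigma * sqrt(T)) = 0.57297688
d2 = d1 - sigma * sqrt(T) = 0.42000966
exp(-rT) = 0.99883448; exp(-qT) = 1.00000000
P = K * exp(-rT) * N(-d2) - S_0 * exp(-qT) * N(-d1)
N(-d1) = 0.28333017; N(-d2) = 0.33723920
P = 22.2800 * 0.99883448 * 0.33723920 - 24.0100 * 1.00000000 * 0.28333017 = 0.7022

Answer: Price = 0.7022


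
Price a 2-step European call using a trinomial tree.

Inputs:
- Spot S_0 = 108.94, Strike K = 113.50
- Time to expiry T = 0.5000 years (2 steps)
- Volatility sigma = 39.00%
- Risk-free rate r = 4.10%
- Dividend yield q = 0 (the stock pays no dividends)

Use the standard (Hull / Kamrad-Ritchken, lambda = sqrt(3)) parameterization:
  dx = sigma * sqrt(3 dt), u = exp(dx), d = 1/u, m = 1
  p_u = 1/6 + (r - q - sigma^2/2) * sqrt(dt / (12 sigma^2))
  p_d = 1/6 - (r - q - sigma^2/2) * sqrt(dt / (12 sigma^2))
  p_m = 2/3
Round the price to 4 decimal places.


dt = T/N = 0.250000; dx = sigma*sqrt(3*dt) = 0.337750
u = exp(dx) = 1.401790; d = 1/u = 0.713374
p_u = 0.153695, p_m = 0.666667, p_d = 0.179639
Discount per step: exp(-r*dt) = 0.989802
Stock lattice S(k, j) with j the centered position index:
  k=0: S(0,+0) = 108.9400
  k=1: S(1,-1) = 77.7149; S(1,+0) = 108.9400; S(1,+1) = 152.7110
  k=2: S(2,-2) = 55.4398; S(2,-1) = 77.7149; S(2,+0) = 108.9400; S(2,+1) = 152.7110; S(2,+2) = 214.0687
Terminal payoffs V(N, j) = max(S_T - K, 0):
  V(2,-2) = 0.000000; V(2,-1) = 0.000000; V(2,+0) = 0.000000; V(2,+1) = 39.210990; V(2,+2) = 100.568720
Backward induction: V(k, j) = exp(-r*dt) * [p_u * V(k+1, j+1) + p_m * V(k+1, j) + p_d * V(k+1, j-1)]
  V(1,-1) = exp(-r*dt) * [p_u*0.000000 + p_m*0.000000 + p_d*0.000000] = 0.000000
  V(1,+0) = exp(-r*dt) * [p_u*39.210990 + p_m*0.000000 + p_d*0.000000] = 5.965068
  V(1,+1) = exp(-r*dt) * [p_u*100.568720 + p_m*39.210990 + p_d*0.000000] = 41.173351
  V(0,+0) = exp(-r*dt) * [p_u*41.173351 + p_m*5.965068 + p_d*0.000000] = 10.199757

Answer: Price = V(0,0) = 10.1998


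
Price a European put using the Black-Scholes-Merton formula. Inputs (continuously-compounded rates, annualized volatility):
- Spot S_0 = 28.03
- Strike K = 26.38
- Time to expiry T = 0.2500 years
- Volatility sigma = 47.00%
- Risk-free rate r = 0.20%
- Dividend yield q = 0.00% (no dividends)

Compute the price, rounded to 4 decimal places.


d1 = (ln(S/K) + (r - q + 0.5*sigma^2) * T) / (sigma * sqrt(T)) = 0.37779454
d2 = d1 - sigma * sqrt(T) = 0.14279454
exp(-rT) = 0.99950012; exp(-qT) = 1.00000000
P = K * exp(-rT) * N(-d2) - S_0 * exp(-qT) * N(-d1)
N(-d1) = 0.35279161; N(-d2) = 0.44322622
P = 26.3800 * 0.99950012 * 0.44322622 - 28.0300 * 1.00000000 * 0.35279161 = 1.7977

Answer: Price = 1.7977


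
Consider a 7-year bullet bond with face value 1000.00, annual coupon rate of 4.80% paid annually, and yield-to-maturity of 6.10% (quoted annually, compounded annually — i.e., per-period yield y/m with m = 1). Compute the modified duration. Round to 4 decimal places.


Answer: Modified duration = 5.7197

Derivation:
Coupon per period c = face * coupon_rate / m = 48.000000
Periods per year m = 1; per-period yield y/m = 0.061000
Number of cashflows N = 7
Cashflows (t years, CF_t, discount factor 1/(1+y/m)^(m*t), PV):
  t = 1.0000: CF_t = 48.000000, DF = 0.942507, PV = 45.240339
  t = 2.0000: CF_t = 48.000000, DF = 0.888320, PV = 42.639340
  t = 3.0000: CF_t = 48.000000, DF = 0.837247, PV = 40.187879
  t = 4.0000: CF_t = 48.000000, DF = 0.789112, PV = 37.877360
  t = 5.0000: CF_t = 48.000000, DF = 0.743743, PV = 35.699680
  t = 6.0000: CF_t = 48.000000, DF = 0.700983, PV = 33.647200
  t = 7.0000: CF_t = 1048.000000, DF = 0.660682, PV = 692.394478
Price P = sum_t PV_t = 927.686275
First compute Macaulay numerator sum_t t * PV_t:
  t * PV_t at t = 1.0000: 45.240339
  t * PV_t at t = 2.0000: 85.278679
  t * PV_t at t = 3.0000: 120.563637
  t * PV_t at t = 4.0000: 151.509440
  t * PV_t at t = 5.0000: 178.498398
  t * PV_t at t = 6.0000: 201.883202
  t * PV_t at t = 7.0000: 4846.761343
Macaulay duration D = 5629.735038 / 927.686275 = 6.068576
Modified duration = D / (1 + y/m) = 6.068576 / (1 + 0.061000) = 5.719676


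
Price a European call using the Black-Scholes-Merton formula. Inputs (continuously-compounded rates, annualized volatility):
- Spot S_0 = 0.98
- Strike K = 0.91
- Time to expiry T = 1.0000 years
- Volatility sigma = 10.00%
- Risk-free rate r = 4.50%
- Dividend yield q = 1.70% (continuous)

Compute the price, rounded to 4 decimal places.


d1 = (ln(S/K) + (r - q + 0.5*sigma^2) * T) / (sigma * sqrt(T)) = 1.07107972
d2 = d1 - sigma * sqrt(T) = 0.97107972
exp(-rT) = 0.95599748; exp(-qT) = 0.98314368
C = S_0 * exp(-qT) * N(d1) - K * exp(-rT) * N(d2)
N(d1) = 0.85793321; N(d2) = 0.83424571
C = 0.9800 * 0.98314368 * 0.85793321 - 0.9100 * 0.95599748 * 0.83424571 = 0.1008

Answer: Price = 0.1008


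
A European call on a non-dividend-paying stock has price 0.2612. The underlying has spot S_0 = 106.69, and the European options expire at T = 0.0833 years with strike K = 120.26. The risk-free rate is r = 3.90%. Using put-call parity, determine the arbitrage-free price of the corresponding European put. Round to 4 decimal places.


Put-call parity: C - P = S_0 * exp(-qT) - K * exp(-rT).
S_0 * exp(-qT) = 106.6900 * 1.00000000 = 106.69000000
K * exp(-rT) = 120.2600 * 0.99675657 = 119.86994527
P = C - S*exp(-qT) + K*exp(-rT)
P = 0.2612 - 106.69000000 + 119.86994527 = 13.4411

Answer: Put price = 13.4411


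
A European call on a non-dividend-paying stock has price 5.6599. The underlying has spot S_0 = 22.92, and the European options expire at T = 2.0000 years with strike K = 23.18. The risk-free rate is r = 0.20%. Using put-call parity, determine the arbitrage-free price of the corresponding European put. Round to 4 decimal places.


Answer: Put price = 5.8274

Derivation:
Put-call parity: C - P = S_0 * exp(-qT) - K * exp(-rT).
S_0 * exp(-qT) = 22.9200 * 1.00000000 = 22.92000000
K * exp(-rT) = 23.1800 * 0.99600799 = 23.08746519
P = C - S*exp(-qT) + K*exp(-rT)
P = 5.6599 - 22.92000000 + 23.08746519 = 5.8274


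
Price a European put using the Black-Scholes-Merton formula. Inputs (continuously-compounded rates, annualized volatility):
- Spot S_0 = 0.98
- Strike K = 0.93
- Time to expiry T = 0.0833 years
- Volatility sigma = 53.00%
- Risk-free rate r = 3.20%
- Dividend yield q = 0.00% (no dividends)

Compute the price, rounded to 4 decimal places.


Answer: Price = 0.0356

Derivation:
d1 = (ln(S/K) + (r - q + 0.5*sigma^2) * T) / (sigma * sqrt(T)) = 0.43625733
d2 = d1 - sigma * sqrt(T) = 0.28329011
exp(-rT) = 0.99733795; exp(-qT) = 1.00000000
P = K * exp(-rT) * N(-d2) - S_0 * exp(-qT) * N(-d1)
N(-d1) = 0.33132502; N(-d2) = 0.38847723
P = 0.9300 * 0.99733795 * 0.38847723 - 0.9800 * 1.00000000 * 0.33132502 = 0.0356


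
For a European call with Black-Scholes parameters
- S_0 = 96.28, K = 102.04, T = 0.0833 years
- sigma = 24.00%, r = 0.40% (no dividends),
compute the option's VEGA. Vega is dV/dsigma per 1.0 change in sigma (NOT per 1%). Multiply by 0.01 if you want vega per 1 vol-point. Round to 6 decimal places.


d1 = -0.7993864534; d2 = -0.8686546280
phi(d1) = 0.2898337245; exp(-qT) = 1.0000000000; exp(-rT) = 0.9996668555
Vega = S * exp(-qT) * phi(d1) * sqrt(T) = 96.2800 * 1.0000000000 * 0.2898337245 * 0.2886173938 = 8.053923

Answer: Vega = 8.053923


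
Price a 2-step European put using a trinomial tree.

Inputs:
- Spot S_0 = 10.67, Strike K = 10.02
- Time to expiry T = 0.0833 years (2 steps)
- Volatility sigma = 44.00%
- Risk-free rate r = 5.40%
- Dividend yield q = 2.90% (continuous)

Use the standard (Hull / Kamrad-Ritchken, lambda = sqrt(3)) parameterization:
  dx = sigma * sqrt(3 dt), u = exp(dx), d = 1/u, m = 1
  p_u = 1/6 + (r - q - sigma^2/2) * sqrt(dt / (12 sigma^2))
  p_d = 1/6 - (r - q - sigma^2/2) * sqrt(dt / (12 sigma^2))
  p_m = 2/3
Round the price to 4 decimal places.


dt = T/N = 0.041650; dx = sigma*sqrt(3*dt) = 0.155532
u = exp(dx) = 1.168280; d = 1/u = 0.855959
p_u = 0.157053, p_m = 0.666667, p_d = 0.176280
Discount per step: exp(-r*dt) = 0.997753
Stock lattice S(k, j) with j the centered position index:
  k=0: S(0,+0) = 10.6700
  k=1: S(1,-1) = 9.1331; S(1,+0) = 10.6700; S(1,+1) = 12.4655
  k=2: S(2,-2) = 7.8176; S(2,-1) = 9.1331; S(2,+0) = 10.6700; S(2,+1) = 12.4655; S(2,+2) = 14.5632
Terminal payoffs V(N, j) = max(K - S_T, 0):
  V(2,-2) = 2.202449; V(2,-1) = 0.886914; V(2,+0) = 0.000000; V(2,+1) = 0.000000; V(2,+2) = 0.000000
Backward induction: V(k, j) = exp(-r*dt) * [p_u * V(k+1, j+1) + p_m * V(k+1, j) + p_d * V(k+1, j-1)]
  V(1,-1) = exp(-r*dt) * [p_u*0.000000 + p_m*0.886914 + p_d*2.202449] = 0.977324
  V(1,+0) = exp(-r*dt) * [p_u*0.000000 + p_m*0.000000 + p_d*0.886914] = 0.155994
  V(1,+1) = exp(-r*dt) * [p_u*0.000000 + p_m*0.000000 + p_d*0.000000] = 0.000000
  V(0,+0) = exp(-r*dt) * [p_u*0.000000 + p_m*0.155994 + p_d*0.977324] = 0.275658

Answer: Price = V(0,0) = 0.2757


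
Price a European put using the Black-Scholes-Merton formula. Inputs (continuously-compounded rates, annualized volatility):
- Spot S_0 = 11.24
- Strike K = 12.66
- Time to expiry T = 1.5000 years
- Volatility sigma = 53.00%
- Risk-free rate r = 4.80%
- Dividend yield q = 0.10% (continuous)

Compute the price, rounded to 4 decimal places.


d1 = (ln(S/K) + (r - q + 0.5*sigma^2) * T) / (sigma * sqrt(T)) = 0.24988867
d2 = d1 - sigma * sqrt(T) = -0.39922611
exp(-rT) = 0.93053090; exp(-qT) = 0.99850112
P = K * exp(-rT) * N(-d2) - S_0 * exp(-qT) * N(-d1)
N(-d1) = 0.40133672; N(-d2) = 0.65513670
P = 12.6600 * 0.93053090 * 0.65513670 - 11.2400 * 0.99850112 * 0.40133672 = 3.2136

Answer: Price = 3.2136


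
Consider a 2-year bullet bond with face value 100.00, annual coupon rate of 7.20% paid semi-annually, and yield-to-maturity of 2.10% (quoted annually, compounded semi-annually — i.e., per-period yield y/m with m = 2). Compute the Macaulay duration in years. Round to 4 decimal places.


Answer: Macaulay duration = 1.9035 years

Derivation:
Coupon per period c = face * coupon_rate / m = 3.600000
Periods per year m = 2; per-period yield y/m = 0.010500
Number of cashflows N = 4
Cashflows (t years, CF_t, discount factor 1/(1+y/m)^(m*t), PV):
  t = 0.5000: CF_t = 3.600000, DF = 0.989609, PV = 3.562593
  t = 1.0000: CF_t = 3.600000, DF = 0.979326, PV = 3.525574
  t = 1.5000: CF_t = 3.600000, DF = 0.969150, PV = 3.488940
  t = 2.0000: CF_t = 103.600000, DF = 0.959080, PV = 99.360664
Price P = sum_t PV_t = 109.937771
Macaulay numerator sum_t t * PV_t:
  t * PV_t at t = 0.5000: 1.781296
  t * PV_t at t = 1.0000: 3.525574
  t * PV_t at t = 1.5000: 5.233411
  t * PV_t at t = 2.0000: 198.721327
Macaulay duration D = (sum_t t * PV_t) / P = 209.261609 / 109.937771 = 1.903455


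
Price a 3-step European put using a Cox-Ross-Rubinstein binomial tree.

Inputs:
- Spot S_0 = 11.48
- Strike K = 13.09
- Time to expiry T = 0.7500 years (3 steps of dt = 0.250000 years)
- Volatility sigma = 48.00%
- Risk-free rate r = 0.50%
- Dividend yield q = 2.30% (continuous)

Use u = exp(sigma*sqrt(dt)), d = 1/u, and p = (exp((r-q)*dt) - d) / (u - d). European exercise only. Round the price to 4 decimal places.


Answer: Price = V(0,0) = 3.0697

Derivation:
dt = T/N = 0.250000
u = exp(sigma*sqrt(dt)) = 1.271249; d = 1/u = 0.786628
p = (exp((r-q)*dt) - d) / (u - d) = 0.431022
Discount per step: exp(-r*dt) = 0.998751
Stock lattice S(k, i) with i counting down-moves:
  k=0: S(0,0) = 11.4800
  k=1: S(1,0) = 14.5939; S(1,1) = 9.0305
  k=2: S(2,0) = 18.5525; S(2,1) = 11.4800; S(2,2) = 7.1036
  k=3: S(3,0) = 23.5849; S(3,1) = 14.5939; S(3,2) = 9.0305; S(3,3) = 5.5879
Terminal payoffs V(N, i) = max(K - S_T, 0):
  V(3,0) = 0.000000; V(3,1) = 0.000000; V(3,2) = 4.059512; V(3,3) = 7.502084
Backward induction: V(k, i) = exp(-r*dt) * [p * V(k+1, i) + (1-p) * V(k+1, i+1)].
  V(2,0) = exp(-r*dt) * [p*0.000000 + (1-p)*0.000000] = 0.000000
  V(2,1) = exp(-r*dt) * [p*0.000000 + (1-p)*4.059512] = 2.306889
  V(2,2) = exp(-r*dt) * [p*4.059512 + (1-p)*7.502084] = 6.010743
  V(1,0) = exp(-r*dt) * [p*0.000000 + (1-p)*2.306889] = 1.310930
  V(1,1) = exp(-r*dt) * [p*2.306889 + (1-p)*6.010743] = 4.408788
  V(0,0) = exp(-r*dt) * [p*1.310930 + (1-p)*4.408788] = 3.069705


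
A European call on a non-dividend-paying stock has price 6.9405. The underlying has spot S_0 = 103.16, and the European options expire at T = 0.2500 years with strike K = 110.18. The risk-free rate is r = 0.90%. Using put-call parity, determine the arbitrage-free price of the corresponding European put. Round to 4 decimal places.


Put-call parity: C - P = S_0 * exp(-qT) - K * exp(-rT).
S_0 * exp(-qT) = 103.1600 * 1.00000000 = 103.16000000
K * exp(-rT) = 110.1800 * 0.99775253 = 109.93237368
P = C - S*exp(-qT) + K*exp(-rT)
P = 6.9405 - 103.16000000 + 109.93237368 = 13.7129

Answer: Put price = 13.7129


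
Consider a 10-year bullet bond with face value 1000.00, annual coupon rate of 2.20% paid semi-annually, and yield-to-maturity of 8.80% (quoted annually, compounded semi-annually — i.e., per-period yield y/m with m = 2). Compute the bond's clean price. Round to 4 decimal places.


Coupon per period c = face * coupon_rate / m = 11.000000
Periods per year m = 2; per-period yield y/m = 0.044000
Number of cashflows N = 20
Cashflows (t years, CF_t, discount factor 1/(1+y/m)^(m*t), PV):
  t = 0.5000: CF_t = 11.000000, DF = 0.957854, PV = 10.536398
  t = 1.0000: CF_t = 11.000000, DF = 0.917485, PV = 10.092336
  t = 1.5000: CF_t = 11.000000, DF = 0.878817, PV = 9.666988
  t = 2.0000: CF_t = 11.000000, DF = 0.841779, PV = 9.259567
  t = 2.5000: CF_t = 11.000000, DF = 0.806302, PV = 8.869317
  t = 3.0000: CF_t = 11.000000, DF = 0.772320, PV = 8.495515
  t = 3.5000: CF_t = 11.000000, DF = 0.739770, PV = 8.137466
  t = 4.0000: CF_t = 11.000000, DF = 0.708592, PV = 7.794508
  t = 4.5000: CF_t = 11.000000, DF = 0.678728, PV = 7.466004
  t = 5.0000: CF_t = 11.000000, DF = 0.650122, PV = 7.151344
  t = 5.5000: CF_t = 11.000000, DF = 0.622722, PV = 6.849947
  t = 6.0000: CF_t = 11.000000, DF = 0.596477, PV = 6.561252
  t = 6.5000: CF_t = 11.000000, DF = 0.571339, PV = 6.284724
  t = 7.0000: CF_t = 11.000000, DF = 0.547259, PV = 6.019850
  t = 7.5000: CF_t = 11.000000, DF = 0.524195, PV = 5.766140
  t = 8.0000: CF_t = 11.000000, DF = 0.502102, PV = 5.523123
  t = 8.5000: CF_t = 11.000000, DF = 0.480941, PV = 5.290348
  t = 9.0000: CF_t = 11.000000, DF = 0.460671, PV = 5.067383
  t = 9.5000: CF_t = 11.000000, DF = 0.441256, PV = 4.853815
  t = 10.0000: CF_t = 1011.000000, DF = 0.422659, PV = 427.308156
Price P = sum_t PV_t = 566.994181

Answer: Price = 566.9942


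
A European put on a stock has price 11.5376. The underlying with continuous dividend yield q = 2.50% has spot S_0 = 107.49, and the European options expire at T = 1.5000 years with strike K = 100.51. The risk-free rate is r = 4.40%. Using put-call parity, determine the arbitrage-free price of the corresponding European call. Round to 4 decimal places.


Answer: Call price = 20.9809

Derivation:
Put-call parity: C - P = S_0 * exp(-qT) - K * exp(-rT).
S_0 * exp(-qT) = 107.4900 * 0.96319442 = 103.53376796
K * exp(-rT) = 100.5100 * 0.93613086 = 94.09051317
C = P + S*exp(-qT) - K*exp(-rT)
C = 11.5376 + 103.53376796 - 94.09051317 = 20.9809
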